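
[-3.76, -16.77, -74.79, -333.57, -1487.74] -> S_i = -3.76*4.46^i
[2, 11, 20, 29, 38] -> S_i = 2 + 9*i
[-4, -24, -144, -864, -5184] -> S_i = -4*6^i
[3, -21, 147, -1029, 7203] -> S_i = 3*-7^i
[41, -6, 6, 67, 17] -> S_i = Random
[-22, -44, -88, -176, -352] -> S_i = -22*2^i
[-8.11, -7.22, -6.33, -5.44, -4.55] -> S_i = -8.11 + 0.89*i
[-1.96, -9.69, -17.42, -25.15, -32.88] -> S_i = -1.96 + -7.73*i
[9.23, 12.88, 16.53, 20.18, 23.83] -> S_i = 9.23 + 3.65*i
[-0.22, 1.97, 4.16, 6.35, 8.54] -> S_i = -0.22 + 2.19*i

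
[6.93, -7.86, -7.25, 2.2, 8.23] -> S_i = Random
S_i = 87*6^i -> [87, 522, 3132, 18792, 112752]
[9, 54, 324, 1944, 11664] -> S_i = 9*6^i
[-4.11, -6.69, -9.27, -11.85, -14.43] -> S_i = -4.11 + -2.58*i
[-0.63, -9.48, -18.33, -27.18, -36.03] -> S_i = -0.63 + -8.85*i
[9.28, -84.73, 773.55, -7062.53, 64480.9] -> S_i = 9.28*(-9.13)^i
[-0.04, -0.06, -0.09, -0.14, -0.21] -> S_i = -0.04*1.52^i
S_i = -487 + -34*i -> [-487, -521, -555, -589, -623]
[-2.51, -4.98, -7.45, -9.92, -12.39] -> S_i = -2.51 + -2.47*i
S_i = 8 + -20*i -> [8, -12, -32, -52, -72]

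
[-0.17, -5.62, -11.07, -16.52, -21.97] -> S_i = -0.17 + -5.45*i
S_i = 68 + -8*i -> [68, 60, 52, 44, 36]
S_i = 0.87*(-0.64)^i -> [0.87, -0.56, 0.36, -0.23, 0.15]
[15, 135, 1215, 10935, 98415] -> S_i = 15*9^i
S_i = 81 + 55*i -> [81, 136, 191, 246, 301]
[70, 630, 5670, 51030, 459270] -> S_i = 70*9^i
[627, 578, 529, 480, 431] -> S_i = 627 + -49*i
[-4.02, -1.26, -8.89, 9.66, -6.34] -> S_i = Random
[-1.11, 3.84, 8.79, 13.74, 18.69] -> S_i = -1.11 + 4.95*i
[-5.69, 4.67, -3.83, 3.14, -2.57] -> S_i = -5.69*(-0.82)^i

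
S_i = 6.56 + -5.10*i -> [6.56, 1.46, -3.64, -8.74, -13.84]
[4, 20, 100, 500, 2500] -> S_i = 4*5^i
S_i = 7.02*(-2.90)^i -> [7.02, -20.36, 59.04, -171.21, 496.51]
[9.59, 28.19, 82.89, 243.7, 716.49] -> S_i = 9.59*2.94^i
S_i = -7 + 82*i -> [-7, 75, 157, 239, 321]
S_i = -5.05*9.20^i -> [-5.05, -46.46, -427.43, -3932.37, -36177.84]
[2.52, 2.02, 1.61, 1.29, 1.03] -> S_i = 2.52*0.80^i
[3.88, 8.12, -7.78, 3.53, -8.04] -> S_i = Random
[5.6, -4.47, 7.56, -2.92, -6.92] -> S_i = Random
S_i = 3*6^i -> [3, 18, 108, 648, 3888]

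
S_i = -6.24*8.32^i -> [-6.24, -51.92, -431.95, -3593.81, -29900.46]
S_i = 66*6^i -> [66, 396, 2376, 14256, 85536]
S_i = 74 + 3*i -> [74, 77, 80, 83, 86]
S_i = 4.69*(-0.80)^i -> [4.69, -3.75, 3.0, -2.4, 1.92]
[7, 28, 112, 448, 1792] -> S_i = 7*4^i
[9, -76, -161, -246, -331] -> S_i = 9 + -85*i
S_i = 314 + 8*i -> [314, 322, 330, 338, 346]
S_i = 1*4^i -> [1, 4, 16, 64, 256]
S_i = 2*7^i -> [2, 14, 98, 686, 4802]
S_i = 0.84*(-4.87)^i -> [0.84, -4.09, 19.92, -97.02, 472.49]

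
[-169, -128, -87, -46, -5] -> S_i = -169 + 41*i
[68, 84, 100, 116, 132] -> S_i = 68 + 16*i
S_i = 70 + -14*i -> [70, 56, 42, 28, 14]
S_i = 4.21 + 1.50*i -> [4.21, 5.71, 7.21, 8.71, 10.21]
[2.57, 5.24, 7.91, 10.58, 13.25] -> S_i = 2.57 + 2.67*i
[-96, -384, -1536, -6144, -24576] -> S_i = -96*4^i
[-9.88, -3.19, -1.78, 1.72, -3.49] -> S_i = Random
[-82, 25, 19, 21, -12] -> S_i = Random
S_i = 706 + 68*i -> [706, 774, 842, 910, 978]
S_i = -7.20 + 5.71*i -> [-7.2, -1.49, 4.22, 9.93, 15.64]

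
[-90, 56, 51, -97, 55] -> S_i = Random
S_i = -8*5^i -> [-8, -40, -200, -1000, -5000]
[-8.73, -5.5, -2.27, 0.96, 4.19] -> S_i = -8.73 + 3.23*i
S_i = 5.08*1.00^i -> [5.08, 5.08, 5.08, 5.08, 5.08]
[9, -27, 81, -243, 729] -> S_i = 9*-3^i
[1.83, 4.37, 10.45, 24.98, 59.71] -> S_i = 1.83*2.39^i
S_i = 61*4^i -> [61, 244, 976, 3904, 15616]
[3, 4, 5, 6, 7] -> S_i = 3 + 1*i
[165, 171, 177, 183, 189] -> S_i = 165 + 6*i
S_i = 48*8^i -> [48, 384, 3072, 24576, 196608]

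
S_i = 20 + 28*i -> [20, 48, 76, 104, 132]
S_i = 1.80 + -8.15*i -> [1.8, -6.35, -14.5, -22.65, -30.8]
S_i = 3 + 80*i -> [3, 83, 163, 243, 323]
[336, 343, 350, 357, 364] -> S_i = 336 + 7*i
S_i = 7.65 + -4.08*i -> [7.65, 3.57, -0.51, -4.59, -8.67]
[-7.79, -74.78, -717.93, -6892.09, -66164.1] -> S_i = -7.79*9.60^i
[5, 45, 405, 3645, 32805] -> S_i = 5*9^i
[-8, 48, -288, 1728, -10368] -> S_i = -8*-6^i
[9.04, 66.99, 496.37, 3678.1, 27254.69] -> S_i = 9.04*7.41^i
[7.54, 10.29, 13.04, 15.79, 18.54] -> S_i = 7.54 + 2.75*i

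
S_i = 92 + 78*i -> [92, 170, 248, 326, 404]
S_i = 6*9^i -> [6, 54, 486, 4374, 39366]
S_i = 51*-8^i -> [51, -408, 3264, -26112, 208896]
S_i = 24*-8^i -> [24, -192, 1536, -12288, 98304]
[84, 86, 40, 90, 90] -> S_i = Random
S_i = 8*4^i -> [8, 32, 128, 512, 2048]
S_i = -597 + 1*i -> [-597, -596, -595, -594, -593]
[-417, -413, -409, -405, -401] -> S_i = -417 + 4*i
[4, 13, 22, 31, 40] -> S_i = 4 + 9*i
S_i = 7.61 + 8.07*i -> [7.61, 15.68, 23.75, 31.82, 39.89]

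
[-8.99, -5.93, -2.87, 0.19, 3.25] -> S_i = -8.99 + 3.06*i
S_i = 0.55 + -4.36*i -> [0.55, -3.81, -8.17, -12.53, -16.89]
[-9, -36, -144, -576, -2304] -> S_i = -9*4^i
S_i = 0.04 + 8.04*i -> [0.04, 8.08, 16.12, 24.16, 32.2]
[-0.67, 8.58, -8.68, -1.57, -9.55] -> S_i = Random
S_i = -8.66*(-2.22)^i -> [-8.66, 19.23, -42.68, 94.75, -210.34]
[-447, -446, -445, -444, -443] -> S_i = -447 + 1*i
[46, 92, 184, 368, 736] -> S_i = 46*2^i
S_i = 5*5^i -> [5, 25, 125, 625, 3125]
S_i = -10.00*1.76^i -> [-10.0, -17.6, -30.98, -54.52, -95.95]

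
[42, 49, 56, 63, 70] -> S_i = 42 + 7*i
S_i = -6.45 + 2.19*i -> [-6.45, -4.26, -2.07, 0.12, 2.31]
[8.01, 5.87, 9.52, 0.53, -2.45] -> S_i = Random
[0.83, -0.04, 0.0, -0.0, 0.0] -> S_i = 0.83*(-0.05)^i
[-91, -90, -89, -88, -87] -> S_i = -91 + 1*i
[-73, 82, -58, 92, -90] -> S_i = Random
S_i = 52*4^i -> [52, 208, 832, 3328, 13312]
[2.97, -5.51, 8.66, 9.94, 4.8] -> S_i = Random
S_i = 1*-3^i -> [1, -3, 9, -27, 81]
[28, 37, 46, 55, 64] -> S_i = 28 + 9*i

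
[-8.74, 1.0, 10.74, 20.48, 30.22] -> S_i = -8.74 + 9.74*i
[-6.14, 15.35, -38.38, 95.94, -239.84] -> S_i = -6.14*(-2.50)^i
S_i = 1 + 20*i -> [1, 21, 41, 61, 81]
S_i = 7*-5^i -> [7, -35, 175, -875, 4375]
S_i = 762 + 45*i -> [762, 807, 852, 897, 942]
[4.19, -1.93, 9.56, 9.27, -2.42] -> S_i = Random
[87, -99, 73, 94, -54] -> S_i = Random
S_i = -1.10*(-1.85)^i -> [-1.1, 2.04, -3.76, 6.96, -12.88]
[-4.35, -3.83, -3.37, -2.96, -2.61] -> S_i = -4.35*0.88^i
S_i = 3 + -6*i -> [3, -3, -9, -15, -21]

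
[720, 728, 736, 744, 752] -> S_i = 720 + 8*i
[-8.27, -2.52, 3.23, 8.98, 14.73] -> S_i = -8.27 + 5.75*i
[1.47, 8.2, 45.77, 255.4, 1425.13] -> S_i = 1.47*5.58^i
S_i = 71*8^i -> [71, 568, 4544, 36352, 290816]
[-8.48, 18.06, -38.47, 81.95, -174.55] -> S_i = -8.48*(-2.13)^i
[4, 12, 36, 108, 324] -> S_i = 4*3^i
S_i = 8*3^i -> [8, 24, 72, 216, 648]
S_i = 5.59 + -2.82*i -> [5.59, 2.77, -0.05, -2.87, -5.69]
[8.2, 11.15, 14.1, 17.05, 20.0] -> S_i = 8.20 + 2.95*i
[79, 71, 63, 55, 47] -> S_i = 79 + -8*i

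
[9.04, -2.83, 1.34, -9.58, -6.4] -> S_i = Random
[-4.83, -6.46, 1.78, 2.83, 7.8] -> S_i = Random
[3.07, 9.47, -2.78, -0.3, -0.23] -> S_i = Random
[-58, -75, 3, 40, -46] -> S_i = Random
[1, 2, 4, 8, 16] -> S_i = 1*2^i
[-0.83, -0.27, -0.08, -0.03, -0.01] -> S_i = -0.83*0.32^i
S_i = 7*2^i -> [7, 14, 28, 56, 112]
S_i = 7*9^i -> [7, 63, 567, 5103, 45927]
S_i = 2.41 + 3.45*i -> [2.41, 5.86, 9.31, 12.76, 16.21]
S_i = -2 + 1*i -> [-2, -1, 0, 1, 2]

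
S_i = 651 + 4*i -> [651, 655, 659, 663, 667]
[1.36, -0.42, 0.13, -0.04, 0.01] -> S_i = 1.36*(-0.31)^i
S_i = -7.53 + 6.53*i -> [-7.53, -1.0, 5.53, 12.06, 18.59]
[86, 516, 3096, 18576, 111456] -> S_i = 86*6^i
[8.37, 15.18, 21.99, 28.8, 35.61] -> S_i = 8.37 + 6.81*i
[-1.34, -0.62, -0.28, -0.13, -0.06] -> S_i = -1.34*0.46^i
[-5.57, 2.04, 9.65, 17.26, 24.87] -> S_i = -5.57 + 7.61*i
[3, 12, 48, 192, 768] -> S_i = 3*4^i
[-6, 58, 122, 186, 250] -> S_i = -6 + 64*i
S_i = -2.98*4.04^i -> [-2.98, -12.04, -48.64, -196.5, -793.86]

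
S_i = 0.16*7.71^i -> [0.16, 1.23, 9.51, 73.33, 565.38]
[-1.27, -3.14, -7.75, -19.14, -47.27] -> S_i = -1.27*2.47^i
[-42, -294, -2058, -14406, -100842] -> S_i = -42*7^i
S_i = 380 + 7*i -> [380, 387, 394, 401, 408]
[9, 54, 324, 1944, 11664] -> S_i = 9*6^i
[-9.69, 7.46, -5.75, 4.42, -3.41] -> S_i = -9.69*(-0.77)^i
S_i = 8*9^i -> [8, 72, 648, 5832, 52488]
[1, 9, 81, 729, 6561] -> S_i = 1*9^i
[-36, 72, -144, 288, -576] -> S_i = -36*-2^i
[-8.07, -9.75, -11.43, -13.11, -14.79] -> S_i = -8.07 + -1.68*i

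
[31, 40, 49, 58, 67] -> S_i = 31 + 9*i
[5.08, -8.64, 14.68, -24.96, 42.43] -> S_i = 5.08*(-1.70)^i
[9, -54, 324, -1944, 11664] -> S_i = 9*-6^i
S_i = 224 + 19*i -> [224, 243, 262, 281, 300]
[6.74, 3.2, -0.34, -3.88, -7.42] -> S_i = 6.74 + -3.54*i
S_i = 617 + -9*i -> [617, 608, 599, 590, 581]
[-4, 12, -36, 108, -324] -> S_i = -4*-3^i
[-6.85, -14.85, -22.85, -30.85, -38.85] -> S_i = -6.85 + -8.00*i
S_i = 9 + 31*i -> [9, 40, 71, 102, 133]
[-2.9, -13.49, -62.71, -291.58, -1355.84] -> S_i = -2.90*4.65^i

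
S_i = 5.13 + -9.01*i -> [5.13, -3.88, -12.89, -21.9, -30.91]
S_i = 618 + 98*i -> [618, 716, 814, 912, 1010]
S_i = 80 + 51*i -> [80, 131, 182, 233, 284]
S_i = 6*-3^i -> [6, -18, 54, -162, 486]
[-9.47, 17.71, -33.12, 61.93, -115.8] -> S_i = -9.47*(-1.87)^i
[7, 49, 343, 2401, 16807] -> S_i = 7*7^i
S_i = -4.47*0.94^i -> [-4.47, -4.2, -3.95, -3.71, -3.49]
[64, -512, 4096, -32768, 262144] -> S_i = 64*-8^i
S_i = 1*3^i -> [1, 3, 9, 27, 81]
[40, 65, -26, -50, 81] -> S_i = Random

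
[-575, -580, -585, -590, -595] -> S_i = -575 + -5*i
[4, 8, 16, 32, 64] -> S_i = 4*2^i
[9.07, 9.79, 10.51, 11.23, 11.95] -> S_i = 9.07 + 0.72*i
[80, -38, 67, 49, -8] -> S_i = Random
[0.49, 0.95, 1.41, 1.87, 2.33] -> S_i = 0.49 + 0.46*i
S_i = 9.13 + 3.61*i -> [9.13, 12.74, 16.35, 19.96, 23.57]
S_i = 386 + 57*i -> [386, 443, 500, 557, 614]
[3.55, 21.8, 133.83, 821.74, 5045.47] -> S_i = 3.55*6.14^i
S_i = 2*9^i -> [2, 18, 162, 1458, 13122]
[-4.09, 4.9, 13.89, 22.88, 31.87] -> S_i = -4.09 + 8.99*i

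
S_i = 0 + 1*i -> [0, 1, 2, 3, 4]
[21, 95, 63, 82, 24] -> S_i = Random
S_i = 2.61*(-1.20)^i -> [2.61, -3.13, 3.76, -4.51, 5.41]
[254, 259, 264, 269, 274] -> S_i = 254 + 5*i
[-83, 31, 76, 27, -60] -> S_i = Random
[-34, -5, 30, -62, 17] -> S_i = Random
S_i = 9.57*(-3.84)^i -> [9.57, -36.75, 141.12, -541.88, 2080.83]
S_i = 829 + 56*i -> [829, 885, 941, 997, 1053]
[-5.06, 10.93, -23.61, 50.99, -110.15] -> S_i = -5.06*(-2.16)^i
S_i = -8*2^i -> [-8, -16, -32, -64, -128]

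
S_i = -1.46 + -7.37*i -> [-1.46, -8.83, -16.2, -23.57, -30.94]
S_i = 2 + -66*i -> [2, -64, -130, -196, -262]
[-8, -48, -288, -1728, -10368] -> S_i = -8*6^i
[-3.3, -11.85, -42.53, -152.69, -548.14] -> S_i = -3.30*3.59^i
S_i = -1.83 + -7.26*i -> [-1.83, -9.09, -16.35, -23.61, -30.87]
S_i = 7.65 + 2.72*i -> [7.65, 10.37, 13.09, 15.81, 18.53]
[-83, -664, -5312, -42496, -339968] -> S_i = -83*8^i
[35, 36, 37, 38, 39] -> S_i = 35 + 1*i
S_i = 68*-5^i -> [68, -340, 1700, -8500, 42500]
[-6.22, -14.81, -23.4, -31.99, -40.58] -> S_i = -6.22 + -8.59*i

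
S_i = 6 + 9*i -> [6, 15, 24, 33, 42]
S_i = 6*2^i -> [6, 12, 24, 48, 96]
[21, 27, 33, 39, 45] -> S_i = 21 + 6*i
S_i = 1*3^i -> [1, 3, 9, 27, 81]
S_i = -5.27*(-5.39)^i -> [-5.27, 28.41, -153.1, 825.23, -4448.01]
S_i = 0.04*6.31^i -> [0.04, 0.25, 1.59, 10.05, 63.41]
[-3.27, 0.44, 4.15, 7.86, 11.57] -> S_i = -3.27 + 3.71*i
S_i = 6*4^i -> [6, 24, 96, 384, 1536]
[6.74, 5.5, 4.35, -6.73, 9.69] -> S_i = Random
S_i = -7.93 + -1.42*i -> [-7.93, -9.35, -10.77, -12.19, -13.61]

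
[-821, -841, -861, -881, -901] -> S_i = -821 + -20*i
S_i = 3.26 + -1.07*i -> [3.26, 2.19, 1.12, 0.05, -1.02]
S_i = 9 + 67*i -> [9, 76, 143, 210, 277]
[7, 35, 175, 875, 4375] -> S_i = 7*5^i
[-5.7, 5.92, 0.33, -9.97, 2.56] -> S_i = Random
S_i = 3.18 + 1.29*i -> [3.18, 4.47, 5.76, 7.05, 8.34]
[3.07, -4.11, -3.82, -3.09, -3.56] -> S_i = Random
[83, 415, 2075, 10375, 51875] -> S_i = 83*5^i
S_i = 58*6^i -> [58, 348, 2088, 12528, 75168]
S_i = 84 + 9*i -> [84, 93, 102, 111, 120]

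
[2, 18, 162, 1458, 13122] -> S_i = 2*9^i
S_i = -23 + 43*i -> [-23, 20, 63, 106, 149]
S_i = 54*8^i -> [54, 432, 3456, 27648, 221184]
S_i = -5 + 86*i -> [-5, 81, 167, 253, 339]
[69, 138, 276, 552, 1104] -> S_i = 69*2^i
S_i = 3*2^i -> [3, 6, 12, 24, 48]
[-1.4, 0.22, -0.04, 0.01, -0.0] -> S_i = -1.40*(-0.16)^i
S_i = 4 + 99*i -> [4, 103, 202, 301, 400]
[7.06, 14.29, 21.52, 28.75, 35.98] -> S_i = 7.06 + 7.23*i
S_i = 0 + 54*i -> [0, 54, 108, 162, 216]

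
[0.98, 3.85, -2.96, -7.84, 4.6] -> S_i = Random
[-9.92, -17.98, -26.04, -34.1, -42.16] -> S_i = -9.92 + -8.06*i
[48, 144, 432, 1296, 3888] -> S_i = 48*3^i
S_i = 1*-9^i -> [1, -9, 81, -729, 6561]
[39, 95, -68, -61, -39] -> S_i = Random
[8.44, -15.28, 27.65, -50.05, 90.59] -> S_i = 8.44*(-1.81)^i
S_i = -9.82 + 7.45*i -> [-9.82, -2.37, 5.08, 12.53, 19.98]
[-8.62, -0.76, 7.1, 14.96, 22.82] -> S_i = -8.62 + 7.86*i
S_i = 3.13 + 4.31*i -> [3.13, 7.44, 11.75, 16.06, 20.37]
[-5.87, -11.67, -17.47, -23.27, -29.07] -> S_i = -5.87 + -5.80*i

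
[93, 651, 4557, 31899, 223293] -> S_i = 93*7^i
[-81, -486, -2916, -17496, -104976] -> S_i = -81*6^i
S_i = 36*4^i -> [36, 144, 576, 2304, 9216]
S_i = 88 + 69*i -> [88, 157, 226, 295, 364]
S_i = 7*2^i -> [7, 14, 28, 56, 112]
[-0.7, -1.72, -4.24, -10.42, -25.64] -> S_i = -0.70*2.46^i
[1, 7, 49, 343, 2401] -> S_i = 1*7^i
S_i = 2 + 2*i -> [2, 4, 6, 8, 10]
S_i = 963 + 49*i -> [963, 1012, 1061, 1110, 1159]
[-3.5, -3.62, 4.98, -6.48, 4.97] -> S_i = Random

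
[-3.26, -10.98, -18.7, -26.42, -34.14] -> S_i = -3.26 + -7.72*i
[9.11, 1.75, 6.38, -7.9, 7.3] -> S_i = Random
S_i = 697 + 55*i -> [697, 752, 807, 862, 917]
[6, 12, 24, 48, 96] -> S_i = 6*2^i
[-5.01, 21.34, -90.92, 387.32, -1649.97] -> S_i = -5.01*(-4.26)^i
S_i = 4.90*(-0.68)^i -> [4.9, -3.33, 2.27, -1.54, 1.05]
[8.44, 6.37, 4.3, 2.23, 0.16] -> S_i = 8.44 + -2.07*i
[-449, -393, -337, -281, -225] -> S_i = -449 + 56*i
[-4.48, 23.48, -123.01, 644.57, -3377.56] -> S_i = -4.48*(-5.24)^i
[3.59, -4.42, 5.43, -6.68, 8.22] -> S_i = 3.59*(-1.23)^i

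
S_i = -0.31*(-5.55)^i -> [-0.31, 1.72, -9.55, 53.0, -294.13]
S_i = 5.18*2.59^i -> [5.18, 13.42, 34.75, 90.0, 233.09]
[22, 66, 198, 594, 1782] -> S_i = 22*3^i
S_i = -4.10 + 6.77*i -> [-4.1, 2.67, 9.44, 16.21, 22.98]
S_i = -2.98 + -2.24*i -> [-2.98, -5.22, -7.46, -9.7, -11.94]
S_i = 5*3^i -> [5, 15, 45, 135, 405]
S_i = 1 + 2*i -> [1, 3, 5, 7, 9]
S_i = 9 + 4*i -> [9, 13, 17, 21, 25]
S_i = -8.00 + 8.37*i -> [-8.0, 0.37, 8.74, 17.11, 25.48]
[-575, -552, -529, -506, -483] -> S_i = -575 + 23*i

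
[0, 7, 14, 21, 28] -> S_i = 0 + 7*i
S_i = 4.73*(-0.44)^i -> [4.73, -2.08, 0.92, -0.4, 0.18]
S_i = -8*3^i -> [-8, -24, -72, -216, -648]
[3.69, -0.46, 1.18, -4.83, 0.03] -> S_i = Random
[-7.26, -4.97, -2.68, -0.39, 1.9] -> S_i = -7.26 + 2.29*i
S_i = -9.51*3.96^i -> [-9.51, -37.66, -149.13, -590.56, -2338.63]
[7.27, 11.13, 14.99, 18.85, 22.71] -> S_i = 7.27 + 3.86*i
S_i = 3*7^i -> [3, 21, 147, 1029, 7203]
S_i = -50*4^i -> [-50, -200, -800, -3200, -12800]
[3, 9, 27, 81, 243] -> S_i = 3*3^i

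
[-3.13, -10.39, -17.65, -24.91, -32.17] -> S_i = -3.13 + -7.26*i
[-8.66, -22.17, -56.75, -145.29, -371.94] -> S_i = -8.66*2.56^i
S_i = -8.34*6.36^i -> [-8.34, -53.04, -337.35, -2145.54, -13645.66]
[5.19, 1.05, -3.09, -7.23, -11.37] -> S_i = 5.19 + -4.14*i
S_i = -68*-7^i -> [-68, 476, -3332, 23324, -163268]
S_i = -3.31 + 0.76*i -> [-3.31, -2.55, -1.79, -1.03, -0.27]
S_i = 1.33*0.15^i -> [1.33, 0.2, 0.03, 0.0, 0.0]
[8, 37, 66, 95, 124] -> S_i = 8 + 29*i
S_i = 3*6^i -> [3, 18, 108, 648, 3888]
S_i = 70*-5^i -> [70, -350, 1750, -8750, 43750]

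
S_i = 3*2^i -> [3, 6, 12, 24, 48]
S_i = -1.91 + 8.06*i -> [-1.91, 6.15, 14.21, 22.27, 30.33]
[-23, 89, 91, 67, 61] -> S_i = Random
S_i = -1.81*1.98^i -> [-1.81, -3.58, -7.1, -14.05, -27.82]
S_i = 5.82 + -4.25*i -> [5.82, 1.57, -2.68, -6.93, -11.18]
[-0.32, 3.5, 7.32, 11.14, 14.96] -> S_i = -0.32 + 3.82*i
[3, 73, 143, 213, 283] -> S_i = 3 + 70*i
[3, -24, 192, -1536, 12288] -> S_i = 3*-8^i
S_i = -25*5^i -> [-25, -125, -625, -3125, -15625]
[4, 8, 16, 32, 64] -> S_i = 4*2^i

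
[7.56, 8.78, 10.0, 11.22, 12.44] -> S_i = 7.56 + 1.22*i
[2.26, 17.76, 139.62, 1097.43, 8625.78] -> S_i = 2.26*7.86^i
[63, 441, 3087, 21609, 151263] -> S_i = 63*7^i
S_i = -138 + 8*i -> [-138, -130, -122, -114, -106]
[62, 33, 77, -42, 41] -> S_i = Random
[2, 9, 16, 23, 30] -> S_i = 2 + 7*i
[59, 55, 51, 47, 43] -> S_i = 59 + -4*i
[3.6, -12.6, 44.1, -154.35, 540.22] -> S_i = 3.60*(-3.50)^i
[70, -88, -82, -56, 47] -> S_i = Random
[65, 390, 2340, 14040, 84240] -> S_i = 65*6^i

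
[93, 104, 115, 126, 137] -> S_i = 93 + 11*i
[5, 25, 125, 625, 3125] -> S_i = 5*5^i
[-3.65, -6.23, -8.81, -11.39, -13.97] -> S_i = -3.65 + -2.58*i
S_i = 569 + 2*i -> [569, 571, 573, 575, 577]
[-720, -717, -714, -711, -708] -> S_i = -720 + 3*i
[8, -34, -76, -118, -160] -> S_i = 8 + -42*i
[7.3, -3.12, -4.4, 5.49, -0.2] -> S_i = Random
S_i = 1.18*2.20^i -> [1.18, 2.6, 5.71, 12.56, 27.64]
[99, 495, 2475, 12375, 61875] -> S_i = 99*5^i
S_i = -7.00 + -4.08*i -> [-7.0, -11.08, -15.16, -19.24, -23.32]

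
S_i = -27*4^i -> [-27, -108, -432, -1728, -6912]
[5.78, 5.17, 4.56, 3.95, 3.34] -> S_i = 5.78 + -0.61*i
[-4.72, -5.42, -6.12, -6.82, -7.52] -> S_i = -4.72 + -0.70*i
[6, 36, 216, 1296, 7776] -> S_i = 6*6^i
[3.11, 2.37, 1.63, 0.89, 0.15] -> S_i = 3.11 + -0.74*i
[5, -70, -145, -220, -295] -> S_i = 5 + -75*i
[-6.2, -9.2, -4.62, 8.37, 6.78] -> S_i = Random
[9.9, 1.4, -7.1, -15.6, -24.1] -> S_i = 9.90 + -8.50*i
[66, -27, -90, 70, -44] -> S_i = Random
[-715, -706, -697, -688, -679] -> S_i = -715 + 9*i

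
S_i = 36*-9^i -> [36, -324, 2916, -26244, 236196]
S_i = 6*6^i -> [6, 36, 216, 1296, 7776]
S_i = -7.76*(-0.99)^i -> [-7.76, 7.68, -7.61, 7.53, -7.45]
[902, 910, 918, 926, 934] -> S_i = 902 + 8*i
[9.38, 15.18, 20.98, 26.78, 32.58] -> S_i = 9.38 + 5.80*i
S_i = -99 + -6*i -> [-99, -105, -111, -117, -123]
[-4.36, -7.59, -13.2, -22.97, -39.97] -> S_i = -4.36*1.74^i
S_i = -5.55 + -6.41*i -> [-5.55, -11.96, -18.37, -24.78, -31.19]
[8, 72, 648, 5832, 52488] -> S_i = 8*9^i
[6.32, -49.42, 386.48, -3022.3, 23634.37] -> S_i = 6.32*(-7.82)^i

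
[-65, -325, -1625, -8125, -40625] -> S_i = -65*5^i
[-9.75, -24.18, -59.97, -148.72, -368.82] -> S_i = -9.75*2.48^i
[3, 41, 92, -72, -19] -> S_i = Random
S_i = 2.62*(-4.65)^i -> [2.62, -12.18, 56.65, -263.43, 1224.94]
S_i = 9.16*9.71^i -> [9.16, 88.94, 863.64, 8385.97, 81427.74]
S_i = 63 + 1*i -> [63, 64, 65, 66, 67]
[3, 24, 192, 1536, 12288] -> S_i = 3*8^i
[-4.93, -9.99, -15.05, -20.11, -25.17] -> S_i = -4.93 + -5.06*i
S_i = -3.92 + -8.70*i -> [-3.92, -12.62, -21.32, -30.02, -38.72]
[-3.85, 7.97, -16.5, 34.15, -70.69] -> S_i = -3.85*(-2.07)^i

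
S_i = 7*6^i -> [7, 42, 252, 1512, 9072]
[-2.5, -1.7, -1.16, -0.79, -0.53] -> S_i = -2.50*0.68^i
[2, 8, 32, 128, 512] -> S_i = 2*4^i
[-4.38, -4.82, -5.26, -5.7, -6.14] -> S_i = -4.38 + -0.44*i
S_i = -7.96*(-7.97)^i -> [-7.96, 63.44, -505.63, 4029.84, -32117.84]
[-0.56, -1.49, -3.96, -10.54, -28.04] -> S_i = -0.56*2.66^i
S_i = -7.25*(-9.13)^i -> [-7.25, 66.19, -604.34, 5517.6, -50375.7]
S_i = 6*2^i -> [6, 12, 24, 48, 96]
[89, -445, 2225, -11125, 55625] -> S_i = 89*-5^i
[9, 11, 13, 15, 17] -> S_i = 9 + 2*i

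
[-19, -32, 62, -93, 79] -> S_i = Random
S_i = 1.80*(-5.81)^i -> [1.8, -10.46, 60.76, -353.02, 2051.05]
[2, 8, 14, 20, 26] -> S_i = 2 + 6*i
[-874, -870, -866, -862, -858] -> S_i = -874 + 4*i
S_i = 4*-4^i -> [4, -16, 64, -256, 1024]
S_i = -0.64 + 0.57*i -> [-0.64, -0.07, 0.5, 1.07, 1.64]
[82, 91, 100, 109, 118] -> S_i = 82 + 9*i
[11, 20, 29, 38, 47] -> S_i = 11 + 9*i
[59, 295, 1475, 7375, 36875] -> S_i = 59*5^i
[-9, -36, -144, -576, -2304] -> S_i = -9*4^i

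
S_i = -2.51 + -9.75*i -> [-2.51, -12.26, -22.01, -31.76, -41.51]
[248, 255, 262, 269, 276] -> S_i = 248 + 7*i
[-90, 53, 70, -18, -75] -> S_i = Random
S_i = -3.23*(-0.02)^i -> [-3.23, 0.06, -0.0, 0.0, -0.0]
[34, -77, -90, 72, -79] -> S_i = Random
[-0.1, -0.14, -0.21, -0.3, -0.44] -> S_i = -0.10*1.45^i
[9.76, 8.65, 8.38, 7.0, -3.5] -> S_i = Random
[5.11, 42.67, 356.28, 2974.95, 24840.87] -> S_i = 5.11*8.35^i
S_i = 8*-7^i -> [8, -56, 392, -2744, 19208]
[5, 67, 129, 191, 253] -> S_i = 5 + 62*i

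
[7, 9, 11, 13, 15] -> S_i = 7 + 2*i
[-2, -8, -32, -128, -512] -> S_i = -2*4^i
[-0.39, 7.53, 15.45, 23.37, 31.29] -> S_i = -0.39 + 7.92*i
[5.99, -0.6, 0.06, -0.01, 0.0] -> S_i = 5.99*(-0.10)^i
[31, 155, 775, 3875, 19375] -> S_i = 31*5^i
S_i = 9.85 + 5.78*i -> [9.85, 15.63, 21.41, 27.19, 32.97]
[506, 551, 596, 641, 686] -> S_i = 506 + 45*i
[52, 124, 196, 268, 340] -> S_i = 52 + 72*i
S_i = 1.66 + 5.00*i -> [1.66, 6.66, 11.66, 16.66, 21.66]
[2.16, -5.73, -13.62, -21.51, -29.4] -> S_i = 2.16 + -7.89*i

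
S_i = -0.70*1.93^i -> [-0.7, -1.35, -2.61, -5.03, -9.71]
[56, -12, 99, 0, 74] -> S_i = Random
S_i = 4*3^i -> [4, 12, 36, 108, 324]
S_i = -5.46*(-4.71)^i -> [-5.46, 25.72, -121.13, 570.5, -2687.05]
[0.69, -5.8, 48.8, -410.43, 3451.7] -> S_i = 0.69*(-8.41)^i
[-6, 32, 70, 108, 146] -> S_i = -6 + 38*i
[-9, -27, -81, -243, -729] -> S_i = -9*3^i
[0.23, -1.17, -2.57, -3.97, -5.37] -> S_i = 0.23 + -1.40*i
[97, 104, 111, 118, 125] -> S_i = 97 + 7*i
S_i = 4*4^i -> [4, 16, 64, 256, 1024]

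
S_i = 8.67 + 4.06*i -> [8.67, 12.73, 16.79, 20.85, 24.91]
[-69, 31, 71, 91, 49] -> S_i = Random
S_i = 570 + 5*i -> [570, 575, 580, 585, 590]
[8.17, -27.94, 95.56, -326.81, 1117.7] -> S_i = 8.17*(-3.42)^i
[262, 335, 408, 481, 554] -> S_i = 262 + 73*i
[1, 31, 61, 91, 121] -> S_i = 1 + 30*i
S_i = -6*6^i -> [-6, -36, -216, -1296, -7776]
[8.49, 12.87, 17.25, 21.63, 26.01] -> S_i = 8.49 + 4.38*i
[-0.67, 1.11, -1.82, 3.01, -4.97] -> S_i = -0.67*(-1.65)^i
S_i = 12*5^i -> [12, 60, 300, 1500, 7500]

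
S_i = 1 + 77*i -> [1, 78, 155, 232, 309]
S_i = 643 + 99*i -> [643, 742, 841, 940, 1039]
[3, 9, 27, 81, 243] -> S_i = 3*3^i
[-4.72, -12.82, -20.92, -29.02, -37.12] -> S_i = -4.72 + -8.10*i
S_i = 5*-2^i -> [5, -10, 20, -40, 80]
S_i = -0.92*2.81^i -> [-0.92, -2.59, -7.26, -20.41, -57.36]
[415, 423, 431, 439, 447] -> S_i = 415 + 8*i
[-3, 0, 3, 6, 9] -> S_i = -3 + 3*i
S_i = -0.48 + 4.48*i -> [-0.48, 4.0, 8.48, 12.96, 17.44]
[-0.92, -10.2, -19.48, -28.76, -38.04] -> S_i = -0.92 + -9.28*i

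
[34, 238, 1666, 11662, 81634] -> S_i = 34*7^i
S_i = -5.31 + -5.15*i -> [-5.31, -10.46, -15.61, -20.76, -25.91]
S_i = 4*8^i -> [4, 32, 256, 2048, 16384]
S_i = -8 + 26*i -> [-8, 18, 44, 70, 96]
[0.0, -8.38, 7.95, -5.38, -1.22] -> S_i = Random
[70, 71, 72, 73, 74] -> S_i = 70 + 1*i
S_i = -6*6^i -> [-6, -36, -216, -1296, -7776]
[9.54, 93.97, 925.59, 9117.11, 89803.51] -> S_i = 9.54*9.85^i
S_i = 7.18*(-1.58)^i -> [7.18, -11.34, 17.92, -28.32, 44.75]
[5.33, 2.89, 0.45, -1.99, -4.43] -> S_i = 5.33 + -2.44*i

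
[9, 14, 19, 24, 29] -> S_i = 9 + 5*i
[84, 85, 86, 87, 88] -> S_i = 84 + 1*i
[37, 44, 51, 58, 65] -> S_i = 37 + 7*i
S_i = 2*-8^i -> [2, -16, 128, -1024, 8192]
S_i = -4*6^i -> [-4, -24, -144, -864, -5184]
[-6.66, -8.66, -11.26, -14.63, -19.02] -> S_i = -6.66*1.30^i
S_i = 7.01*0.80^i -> [7.01, 5.61, 4.49, 3.59, 2.87]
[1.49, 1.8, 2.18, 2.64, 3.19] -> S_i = 1.49*1.21^i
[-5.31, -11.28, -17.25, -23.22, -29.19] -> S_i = -5.31 + -5.97*i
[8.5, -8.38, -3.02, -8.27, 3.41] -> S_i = Random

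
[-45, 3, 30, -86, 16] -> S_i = Random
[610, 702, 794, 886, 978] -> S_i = 610 + 92*i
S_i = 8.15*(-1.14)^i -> [8.15, -9.29, 10.59, -12.07, 13.77]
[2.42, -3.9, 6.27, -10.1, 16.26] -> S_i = 2.42*(-1.61)^i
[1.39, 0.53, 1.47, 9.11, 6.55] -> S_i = Random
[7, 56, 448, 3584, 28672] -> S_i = 7*8^i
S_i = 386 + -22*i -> [386, 364, 342, 320, 298]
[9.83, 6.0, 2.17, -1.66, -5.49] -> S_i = 9.83 + -3.83*i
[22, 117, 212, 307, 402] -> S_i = 22 + 95*i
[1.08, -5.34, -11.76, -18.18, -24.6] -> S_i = 1.08 + -6.42*i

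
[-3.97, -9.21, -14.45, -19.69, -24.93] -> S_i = -3.97 + -5.24*i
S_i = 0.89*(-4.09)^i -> [0.89, -3.64, 14.89, -60.89, 249.05]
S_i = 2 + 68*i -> [2, 70, 138, 206, 274]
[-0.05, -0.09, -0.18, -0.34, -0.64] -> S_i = -0.05*1.89^i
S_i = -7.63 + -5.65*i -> [-7.63, -13.28, -18.93, -24.58, -30.23]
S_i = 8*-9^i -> [8, -72, 648, -5832, 52488]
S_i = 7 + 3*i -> [7, 10, 13, 16, 19]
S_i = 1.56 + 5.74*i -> [1.56, 7.3, 13.04, 18.78, 24.52]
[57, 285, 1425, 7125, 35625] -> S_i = 57*5^i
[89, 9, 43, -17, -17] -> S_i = Random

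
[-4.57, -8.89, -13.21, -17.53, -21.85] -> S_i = -4.57 + -4.32*i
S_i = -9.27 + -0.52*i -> [-9.27, -9.79, -10.31, -10.83, -11.35]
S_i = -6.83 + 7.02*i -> [-6.83, 0.19, 7.21, 14.23, 21.25]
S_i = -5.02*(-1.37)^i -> [-5.02, 6.88, -9.42, 12.91, -17.68]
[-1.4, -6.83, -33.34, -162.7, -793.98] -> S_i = -1.40*4.88^i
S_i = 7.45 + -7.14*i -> [7.45, 0.31, -6.83, -13.97, -21.11]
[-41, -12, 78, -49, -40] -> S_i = Random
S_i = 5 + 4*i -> [5, 9, 13, 17, 21]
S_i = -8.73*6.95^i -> [-8.73, -60.67, -421.68, -2930.68, -20368.24]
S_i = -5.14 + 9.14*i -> [-5.14, 4.0, 13.14, 22.28, 31.42]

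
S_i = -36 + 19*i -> [-36, -17, 2, 21, 40]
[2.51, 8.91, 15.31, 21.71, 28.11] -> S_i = 2.51 + 6.40*i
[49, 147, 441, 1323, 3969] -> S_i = 49*3^i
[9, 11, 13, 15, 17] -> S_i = 9 + 2*i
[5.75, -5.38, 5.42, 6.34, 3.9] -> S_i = Random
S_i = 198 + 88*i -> [198, 286, 374, 462, 550]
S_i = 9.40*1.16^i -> [9.4, 10.9, 12.65, 14.67, 17.02]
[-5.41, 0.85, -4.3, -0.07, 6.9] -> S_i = Random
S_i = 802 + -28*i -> [802, 774, 746, 718, 690]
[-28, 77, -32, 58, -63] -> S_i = Random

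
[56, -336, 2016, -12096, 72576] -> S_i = 56*-6^i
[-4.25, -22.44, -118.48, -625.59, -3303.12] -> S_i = -4.25*5.28^i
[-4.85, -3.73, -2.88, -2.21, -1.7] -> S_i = -4.85*0.77^i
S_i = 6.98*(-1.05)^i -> [6.98, -7.33, 7.7, -8.08, 8.48]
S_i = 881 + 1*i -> [881, 882, 883, 884, 885]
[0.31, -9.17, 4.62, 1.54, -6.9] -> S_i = Random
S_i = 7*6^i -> [7, 42, 252, 1512, 9072]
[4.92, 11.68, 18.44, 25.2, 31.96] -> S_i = 4.92 + 6.76*i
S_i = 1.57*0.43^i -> [1.57, 0.68, 0.29, 0.12, 0.05]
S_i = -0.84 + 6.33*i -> [-0.84, 5.49, 11.82, 18.15, 24.48]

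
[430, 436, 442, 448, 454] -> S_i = 430 + 6*i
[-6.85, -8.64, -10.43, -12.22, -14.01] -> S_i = -6.85 + -1.79*i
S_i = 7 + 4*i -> [7, 11, 15, 19, 23]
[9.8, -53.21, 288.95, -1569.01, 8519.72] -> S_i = 9.80*(-5.43)^i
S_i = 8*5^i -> [8, 40, 200, 1000, 5000]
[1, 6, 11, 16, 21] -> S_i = 1 + 5*i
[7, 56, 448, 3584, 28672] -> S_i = 7*8^i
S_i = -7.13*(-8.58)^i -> [-7.13, 61.18, -524.88, 4503.51, -38640.14]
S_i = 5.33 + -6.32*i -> [5.33, -0.99, -7.31, -13.63, -19.95]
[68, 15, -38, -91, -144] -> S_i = 68 + -53*i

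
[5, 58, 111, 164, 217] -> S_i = 5 + 53*i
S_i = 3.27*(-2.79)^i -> [3.27, -9.12, 25.45, -71.02, 198.14]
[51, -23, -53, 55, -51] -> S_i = Random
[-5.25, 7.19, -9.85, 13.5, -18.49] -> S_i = -5.25*(-1.37)^i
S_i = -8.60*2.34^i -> [-8.6, -20.12, -47.09, -110.19, -257.85]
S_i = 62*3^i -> [62, 186, 558, 1674, 5022]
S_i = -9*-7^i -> [-9, 63, -441, 3087, -21609]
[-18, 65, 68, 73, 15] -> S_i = Random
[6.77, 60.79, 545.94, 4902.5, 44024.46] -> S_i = 6.77*8.98^i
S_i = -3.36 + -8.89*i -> [-3.36, -12.25, -21.14, -30.03, -38.92]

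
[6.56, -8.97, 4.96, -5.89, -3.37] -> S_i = Random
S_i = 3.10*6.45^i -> [3.1, 20.0, 128.97, 831.84, 5365.38]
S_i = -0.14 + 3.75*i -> [-0.14, 3.61, 7.36, 11.11, 14.86]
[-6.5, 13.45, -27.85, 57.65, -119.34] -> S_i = -6.50*(-2.07)^i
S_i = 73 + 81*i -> [73, 154, 235, 316, 397]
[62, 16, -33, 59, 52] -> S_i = Random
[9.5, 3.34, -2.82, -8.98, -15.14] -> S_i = 9.50 + -6.16*i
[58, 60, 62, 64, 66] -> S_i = 58 + 2*i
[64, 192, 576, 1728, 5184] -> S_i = 64*3^i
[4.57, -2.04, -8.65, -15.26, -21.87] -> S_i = 4.57 + -6.61*i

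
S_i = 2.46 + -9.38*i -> [2.46, -6.92, -16.3, -25.68, -35.06]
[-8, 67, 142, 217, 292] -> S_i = -8 + 75*i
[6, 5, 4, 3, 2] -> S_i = 6 + -1*i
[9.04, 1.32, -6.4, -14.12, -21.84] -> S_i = 9.04 + -7.72*i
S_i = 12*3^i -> [12, 36, 108, 324, 972]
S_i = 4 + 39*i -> [4, 43, 82, 121, 160]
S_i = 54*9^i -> [54, 486, 4374, 39366, 354294]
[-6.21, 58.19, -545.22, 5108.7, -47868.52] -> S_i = -6.21*(-9.37)^i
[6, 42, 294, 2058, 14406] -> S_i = 6*7^i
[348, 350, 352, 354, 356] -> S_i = 348 + 2*i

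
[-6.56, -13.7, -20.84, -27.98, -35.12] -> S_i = -6.56 + -7.14*i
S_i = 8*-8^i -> [8, -64, 512, -4096, 32768]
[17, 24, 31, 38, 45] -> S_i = 17 + 7*i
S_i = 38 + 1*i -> [38, 39, 40, 41, 42]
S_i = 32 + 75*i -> [32, 107, 182, 257, 332]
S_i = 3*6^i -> [3, 18, 108, 648, 3888]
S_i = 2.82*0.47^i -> [2.82, 1.33, 0.62, 0.29, 0.14]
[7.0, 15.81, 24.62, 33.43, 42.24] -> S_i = 7.00 + 8.81*i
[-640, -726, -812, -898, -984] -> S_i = -640 + -86*i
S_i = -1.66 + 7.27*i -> [-1.66, 5.61, 12.88, 20.15, 27.42]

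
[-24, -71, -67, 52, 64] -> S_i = Random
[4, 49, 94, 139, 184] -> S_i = 4 + 45*i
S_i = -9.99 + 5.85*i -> [-9.99, -4.14, 1.71, 7.56, 13.41]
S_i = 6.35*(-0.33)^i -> [6.35, -2.1, 0.69, -0.23, 0.08]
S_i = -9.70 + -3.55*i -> [-9.7, -13.25, -16.8, -20.35, -23.9]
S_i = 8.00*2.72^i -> [8.0, 21.76, 59.19, 160.99, 437.89]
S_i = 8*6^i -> [8, 48, 288, 1728, 10368]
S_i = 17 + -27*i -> [17, -10, -37, -64, -91]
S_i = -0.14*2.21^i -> [-0.14, -0.31, -0.68, -1.51, -3.34]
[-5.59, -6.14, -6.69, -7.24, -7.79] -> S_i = -5.59 + -0.55*i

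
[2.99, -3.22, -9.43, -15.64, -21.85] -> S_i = 2.99 + -6.21*i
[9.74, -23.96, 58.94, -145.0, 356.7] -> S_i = 9.74*(-2.46)^i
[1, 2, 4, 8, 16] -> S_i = 1*2^i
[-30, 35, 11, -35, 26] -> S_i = Random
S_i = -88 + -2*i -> [-88, -90, -92, -94, -96]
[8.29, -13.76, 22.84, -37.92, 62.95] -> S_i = 8.29*(-1.66)^i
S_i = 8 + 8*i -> [8, 16, 24, 32, 40]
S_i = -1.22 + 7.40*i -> [-1.22, 6.18, 13.58, 20.98, 28.38]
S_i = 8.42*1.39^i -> [8.42, 11.7, 16.27, 22.61, 31.43]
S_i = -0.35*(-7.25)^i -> [-0.35, 2.54, -18.4, 133.38, -966.99]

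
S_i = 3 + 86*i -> [3, 89, 175, 261, 347]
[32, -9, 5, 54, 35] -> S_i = Random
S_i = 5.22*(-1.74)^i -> [5.22, -9.08, 15.8, -27.5, 47.85]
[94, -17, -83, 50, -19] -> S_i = Random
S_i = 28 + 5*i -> [28, 33, 38, 43, 48]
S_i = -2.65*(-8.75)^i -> [-2.65, 23.19, -202.89, 1775.29, -15533.81]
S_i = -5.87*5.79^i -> [-5.87, -33.99, -196.79, -1139.39, -6597.09]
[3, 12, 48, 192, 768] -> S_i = 3*4^i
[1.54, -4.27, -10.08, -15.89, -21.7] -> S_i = 1.54 + -5.81*i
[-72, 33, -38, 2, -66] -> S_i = Random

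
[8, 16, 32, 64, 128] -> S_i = 8*2^i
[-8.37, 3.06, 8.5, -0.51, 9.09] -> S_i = Random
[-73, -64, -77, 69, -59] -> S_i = Random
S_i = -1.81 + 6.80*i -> [-1.81, 4.99, 11.79, 18.59, 25.39]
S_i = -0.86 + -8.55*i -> [-0.86, -9.41, -17.96, -26.51, -35.06]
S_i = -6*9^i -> [-6, -54, -486, -4374, -39366]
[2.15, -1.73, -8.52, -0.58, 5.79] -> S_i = Random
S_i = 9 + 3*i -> [9, 12, 15, 18, 21]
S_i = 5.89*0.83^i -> [5.89, 4.89, 4.06, 3.37, 2.8]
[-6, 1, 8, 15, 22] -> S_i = -6 + 7*i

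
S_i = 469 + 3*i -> [469, 472, 475, 478, 481]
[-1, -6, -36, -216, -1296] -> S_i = -1*6^i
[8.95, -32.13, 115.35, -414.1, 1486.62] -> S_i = 8.95*(-3.59)^i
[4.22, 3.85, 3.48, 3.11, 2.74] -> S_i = 4.22 + -0.37*i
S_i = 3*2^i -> [3, 6, 12, 24, 48]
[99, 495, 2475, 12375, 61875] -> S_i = 99*5^i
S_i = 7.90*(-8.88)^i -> [7.9, -70.15, 622.95, -5531.79, 49122.33]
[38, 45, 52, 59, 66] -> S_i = 38 + 7*i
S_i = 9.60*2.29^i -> [9.6, 21.98, 50.34, 115.29, 264.01]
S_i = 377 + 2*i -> [377, 379, 381, 383, 385]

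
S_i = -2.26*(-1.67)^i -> [-2.26, 3.77, -6.3, 10.53, -17.58]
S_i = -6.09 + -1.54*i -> [-6.09, -7.63, -9.17, -10.71, -12.25]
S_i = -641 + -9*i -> [-641, -650, -659, -668, -677]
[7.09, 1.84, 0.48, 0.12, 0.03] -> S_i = 7.09*0.26^i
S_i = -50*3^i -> [-50, -150, -450, -1350, -4050]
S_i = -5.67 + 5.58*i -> [-5.67, -0.09, 5.49, 11.07, 16.65]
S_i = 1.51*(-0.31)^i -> [1.51, -0.47, 0.15, -0.04, 0.01]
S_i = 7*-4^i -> [7, -28, 112, -448, 1792]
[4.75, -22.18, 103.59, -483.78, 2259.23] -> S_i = 4.75*(-4.67)^i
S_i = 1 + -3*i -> [1, -2, -5, -8, -11]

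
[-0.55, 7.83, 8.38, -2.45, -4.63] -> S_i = Random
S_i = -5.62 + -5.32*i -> [-5.62, -10.94, -16.26, -21.58, -26.9]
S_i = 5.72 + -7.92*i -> [5.72, -2.2, -10.12, -18.04, -25.96]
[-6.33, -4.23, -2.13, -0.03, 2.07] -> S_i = -6.33 + 2.10*i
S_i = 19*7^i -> [19, 133, 931, 6517, 45619]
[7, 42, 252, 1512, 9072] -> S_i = 7*6^i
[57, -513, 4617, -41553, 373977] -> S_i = 57*-9^i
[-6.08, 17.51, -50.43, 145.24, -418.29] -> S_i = -6.08*(-2.88)^i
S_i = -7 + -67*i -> [-7, -74, -141, -208, -275]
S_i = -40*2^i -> [-40, -80, -160, -320, -640]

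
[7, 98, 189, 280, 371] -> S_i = 7 + 91*i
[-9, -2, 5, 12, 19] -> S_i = -9 + 7*i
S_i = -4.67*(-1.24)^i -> [-4.67, 5.79, -7.18, 8.9, -11.04]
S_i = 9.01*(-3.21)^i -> [9.01, -28.92, 92.84, -298.02, 956.63]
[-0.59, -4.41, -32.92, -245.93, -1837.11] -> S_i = -0.59*7.47^i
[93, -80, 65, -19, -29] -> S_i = Random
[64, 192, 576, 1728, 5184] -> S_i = 64*3^i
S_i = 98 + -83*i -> [98, 15, -68, -151, -234]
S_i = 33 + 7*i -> [33, 40, 47, 54, 61]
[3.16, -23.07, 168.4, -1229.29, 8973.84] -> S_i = 3.16*(-7.30)^i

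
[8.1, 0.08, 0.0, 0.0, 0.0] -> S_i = 8.10*0.01^i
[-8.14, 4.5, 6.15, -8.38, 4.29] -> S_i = Random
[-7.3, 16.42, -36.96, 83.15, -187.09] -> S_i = -7.30*(-2.25)^i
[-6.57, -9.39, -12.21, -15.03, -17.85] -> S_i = -6.57 + -2.82*i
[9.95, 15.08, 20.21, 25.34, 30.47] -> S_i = 9.95 + 5.13*i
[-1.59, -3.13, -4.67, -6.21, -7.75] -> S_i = -1.59 + -1.54*i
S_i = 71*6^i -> [71, 426, 2556, 15336, 92016]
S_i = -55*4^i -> [-55, -220, -880, -3520, -14080]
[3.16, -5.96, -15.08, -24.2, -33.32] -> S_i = 3.16 + -9.12*i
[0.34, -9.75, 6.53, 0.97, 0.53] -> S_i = Random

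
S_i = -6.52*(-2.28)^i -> [-6.52, 14.87, -33.89, 77.28, -176.19]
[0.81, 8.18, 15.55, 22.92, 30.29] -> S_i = 0.81 + 7.37*i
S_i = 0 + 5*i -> [0, 5, 10, 15, 20]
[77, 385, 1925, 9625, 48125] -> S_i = 77*5^i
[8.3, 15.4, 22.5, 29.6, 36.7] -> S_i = 8.30 + 7.10*i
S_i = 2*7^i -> [2, 14, 98, 686, 4802]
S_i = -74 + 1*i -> [-74, -73, -72, -71, -70]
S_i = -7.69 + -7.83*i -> [-7.69, -15.52, -23.35, -31.18, -39.01]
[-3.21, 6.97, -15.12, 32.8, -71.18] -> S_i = -3.21*(-2.17)^i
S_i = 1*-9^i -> [1, -9, 81, -729, 6561]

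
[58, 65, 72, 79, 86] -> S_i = 58 + 7*i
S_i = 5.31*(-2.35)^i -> [5.31, -12.48, 29.32, -68.91, 161.94]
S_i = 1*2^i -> [1, 2, 4, 8, 16]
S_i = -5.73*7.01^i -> [-5.73, -40.17, -281.57, -1973.83, -13836.51]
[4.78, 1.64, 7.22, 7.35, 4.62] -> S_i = Random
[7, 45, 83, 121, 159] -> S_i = 7 + 38*i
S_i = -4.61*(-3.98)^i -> [-4.61, 18.35, -73.02, 290.64, -1156.73]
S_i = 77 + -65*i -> [77, 12, -53, -118, -183]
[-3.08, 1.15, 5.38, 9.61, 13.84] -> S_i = -3.08 + 4.23*i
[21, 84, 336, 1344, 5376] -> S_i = 21*4^i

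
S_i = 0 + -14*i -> [0, -14, -28, -42, -56]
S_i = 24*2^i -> [24, 48, 96, 192, 384]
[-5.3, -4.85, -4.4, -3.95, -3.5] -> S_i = -5.30 + 0.45*i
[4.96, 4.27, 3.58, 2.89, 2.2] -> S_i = 4.96 + -0.69*i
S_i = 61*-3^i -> [61, -183, 549, -1647, 4941]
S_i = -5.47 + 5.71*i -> [-5.47, 0.24, 5.95, 11.66, 17.37]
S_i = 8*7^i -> [8, 56, 392, 2744, 19208]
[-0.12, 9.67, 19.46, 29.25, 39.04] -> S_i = -0.12 + 9.79*i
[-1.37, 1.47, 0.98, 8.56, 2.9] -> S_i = Random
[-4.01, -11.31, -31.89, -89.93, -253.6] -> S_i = -4.01*2.82^i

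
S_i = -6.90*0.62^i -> [-6.9, -4.28, -2.65, -1.64, -1.02]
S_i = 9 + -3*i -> [9, 6, 3, 0, -3]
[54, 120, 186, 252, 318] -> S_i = 54 + 66*i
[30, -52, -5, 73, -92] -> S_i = Random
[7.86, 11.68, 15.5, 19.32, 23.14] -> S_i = 7.86 + 3.82*i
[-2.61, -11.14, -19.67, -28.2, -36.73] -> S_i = -2.61 + -8.53*i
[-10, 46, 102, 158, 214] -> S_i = -10 + 56*i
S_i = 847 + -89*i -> [847, 758, 669, 580, 491]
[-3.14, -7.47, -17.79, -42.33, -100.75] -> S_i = -3.14*2.38^i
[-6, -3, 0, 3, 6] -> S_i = -6 + 3*i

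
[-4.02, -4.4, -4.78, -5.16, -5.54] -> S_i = -4.02 + -0.38*i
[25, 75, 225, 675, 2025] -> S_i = 25*3^i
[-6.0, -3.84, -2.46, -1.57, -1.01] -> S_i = -6.00*0.64^i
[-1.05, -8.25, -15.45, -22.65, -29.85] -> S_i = -1.05 + -7.20*i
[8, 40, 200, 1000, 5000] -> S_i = 8*5^i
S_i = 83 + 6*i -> [83, 89, 95, 101, 107]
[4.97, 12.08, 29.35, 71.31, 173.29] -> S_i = 4.97*2.43^i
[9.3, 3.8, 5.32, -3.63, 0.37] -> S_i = Random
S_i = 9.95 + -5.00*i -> [9.95, 4.95, -0.05, -5.05, -10.05]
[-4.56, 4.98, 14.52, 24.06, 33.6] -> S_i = -4.56 + 9.54*i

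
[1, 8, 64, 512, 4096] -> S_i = 1*8^i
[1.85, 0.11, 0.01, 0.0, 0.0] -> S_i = 1.85*0.06^i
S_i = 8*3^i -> [8, 24, 72, 216, 648]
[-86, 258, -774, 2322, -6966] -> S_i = -86*-3^i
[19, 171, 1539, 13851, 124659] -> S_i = 19*9^i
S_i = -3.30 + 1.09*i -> [-3.3, -2.21, -1.12, -0.03, 1.06]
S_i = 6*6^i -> [6, 36, 216, 1296, 7776]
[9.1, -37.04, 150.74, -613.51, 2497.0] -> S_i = 9.10*(-4.07)^i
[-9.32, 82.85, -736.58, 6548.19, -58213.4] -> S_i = -9.32*(-8.89)^i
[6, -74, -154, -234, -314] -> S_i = 6 + -80*i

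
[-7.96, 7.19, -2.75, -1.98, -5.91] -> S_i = Random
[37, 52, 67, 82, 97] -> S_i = 37 + 15*i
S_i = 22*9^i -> [22, 198, 1782, 16038, 144342]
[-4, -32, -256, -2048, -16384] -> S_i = -4*8^i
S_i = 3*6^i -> [3, 18, 108, 648, 3888]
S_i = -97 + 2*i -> [-97, -95, -93, -91, -89]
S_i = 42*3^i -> [42, 126, 378, 1134, 3402]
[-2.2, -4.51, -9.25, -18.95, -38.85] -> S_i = -2.20*2.05^i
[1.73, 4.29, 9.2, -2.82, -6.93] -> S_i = Random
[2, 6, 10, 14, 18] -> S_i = 2 + 4*i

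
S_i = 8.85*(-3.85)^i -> [8.85, -34.07, 131.18, -505.04, 1944.4]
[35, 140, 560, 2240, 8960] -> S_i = 35*4^i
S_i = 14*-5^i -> [14, -70, 350, -1750, 8750]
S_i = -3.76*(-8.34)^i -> [-3.76, 31.36, -261.53, 2181.15, -18190.81]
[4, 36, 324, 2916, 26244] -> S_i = 4*9^i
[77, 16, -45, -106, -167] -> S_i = 77 + -61*i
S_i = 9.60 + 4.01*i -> [9.6, 13.61, 17.62, 21.63, 25.64]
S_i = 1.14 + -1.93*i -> [1.14, -0.79, -2.72, -4.65, -6.58]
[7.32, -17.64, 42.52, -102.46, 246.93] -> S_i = 7.32*(-2.41)^i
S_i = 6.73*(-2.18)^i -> [6.73, -14.67, 31.98, -69.72, 152.0]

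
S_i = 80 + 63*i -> [80, 143, 206, 269, 332]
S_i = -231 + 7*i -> [-231, -224, -217, -210, -203]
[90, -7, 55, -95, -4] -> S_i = Random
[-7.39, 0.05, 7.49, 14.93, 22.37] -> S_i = -7.39 + 7.44*i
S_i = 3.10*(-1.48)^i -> [3.1, -4.59, 6.79, -10.05, 14.87]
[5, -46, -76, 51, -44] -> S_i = Random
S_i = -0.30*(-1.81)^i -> [-0.3, 0.54, -0.98, 1.78, -3.22]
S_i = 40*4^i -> [40, 160, 640, 2560, 10240]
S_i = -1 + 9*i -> [-1, 8, 17, 26, 35]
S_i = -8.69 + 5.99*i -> [-8.69, -2.7, 3.29, 9.28, 15.27]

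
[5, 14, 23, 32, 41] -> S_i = 5 + 9*i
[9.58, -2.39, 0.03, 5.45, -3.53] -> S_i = Random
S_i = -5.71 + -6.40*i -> [-5.71, -12.11, -18.51, -24.91, -31.31]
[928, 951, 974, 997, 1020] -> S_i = 928 + 23*i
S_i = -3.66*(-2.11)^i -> [-3.66, 7.72, -16.29, 34.38, -72.55]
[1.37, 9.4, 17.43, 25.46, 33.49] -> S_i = 1.37 + 8.03*i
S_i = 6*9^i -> [6, 54, 486, 4374, 39366]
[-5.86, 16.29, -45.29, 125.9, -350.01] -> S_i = -5.86*(-2.78)^i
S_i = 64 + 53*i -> [64, 117, 170, 223, 276]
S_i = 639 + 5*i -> [639, 644, 649, 654, 659]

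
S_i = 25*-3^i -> [25, -75, 225, -675, 2025]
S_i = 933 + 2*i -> [933, 935, 937, 939, 941]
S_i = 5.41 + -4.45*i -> [5.41, 0.96, -3.49, -7.94, -12.39]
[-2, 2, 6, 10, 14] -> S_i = -2 + 4*i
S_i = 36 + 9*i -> [36, 45, 54, 63, 72]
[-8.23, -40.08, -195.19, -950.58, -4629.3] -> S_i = -8.23*4.87^i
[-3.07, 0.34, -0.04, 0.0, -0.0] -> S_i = -3.07*(-0.11)^i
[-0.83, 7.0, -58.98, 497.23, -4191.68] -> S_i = -0.83*(-8.43)^i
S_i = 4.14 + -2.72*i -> [4.14, 1.42, -1.3, -4.02, -6.74]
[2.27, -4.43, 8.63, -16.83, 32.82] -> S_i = 2.27*(-1.95)^i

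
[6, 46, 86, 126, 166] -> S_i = 6 + 40*i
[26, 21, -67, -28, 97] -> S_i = Random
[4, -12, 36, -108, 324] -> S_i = 4*-3^i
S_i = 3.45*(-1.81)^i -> [3.45, -6.24, 11.3, -20.46, 37.03]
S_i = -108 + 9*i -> [-108, -99, -90, -81, -72]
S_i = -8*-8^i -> [-8, 64, -512, 4096, -32768]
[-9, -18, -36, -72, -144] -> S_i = -9*2^i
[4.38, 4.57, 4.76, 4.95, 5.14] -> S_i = 4.38 + 0.19*i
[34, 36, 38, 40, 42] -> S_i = 34 + 2*i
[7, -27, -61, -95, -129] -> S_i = 7 + -34*i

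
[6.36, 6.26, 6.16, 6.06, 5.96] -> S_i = 6.36 + -0.10*i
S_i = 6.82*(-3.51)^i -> [6.82, -23.94, 84.02, -294.92, 1035.17]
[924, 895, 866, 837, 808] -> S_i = 924 + -29*i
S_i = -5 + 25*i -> [-5, 20, 45, 70, 95]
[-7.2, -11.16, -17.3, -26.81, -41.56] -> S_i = -7.20*1.55^i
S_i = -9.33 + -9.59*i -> [-9.33, -18.92, -28.51, -38.1, -47.69]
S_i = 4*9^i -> [4, 36, 324, 2916, 26244]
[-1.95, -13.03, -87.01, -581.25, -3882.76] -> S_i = -1.95*6.68^i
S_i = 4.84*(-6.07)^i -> [4.84, -29.38, 178.33, -1082.46, 6570.53]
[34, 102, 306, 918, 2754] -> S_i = 34*3^i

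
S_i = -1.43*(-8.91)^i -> [-1.43, 12.74, -113.52, 1011.51, -9012.53]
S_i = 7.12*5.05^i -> [7.12, 35.96, 181.58, 916.97, 4630.69]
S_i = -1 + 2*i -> [-1, 1, 3, 5, 7]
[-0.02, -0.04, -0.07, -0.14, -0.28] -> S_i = -0.02*1.93^i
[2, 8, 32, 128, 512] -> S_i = 2*4^i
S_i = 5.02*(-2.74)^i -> [5.02, -13.75, 37.69, -103.27, 282.95]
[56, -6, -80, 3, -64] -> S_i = Random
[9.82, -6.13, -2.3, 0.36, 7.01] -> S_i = Random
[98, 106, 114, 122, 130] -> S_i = 98 + 8*i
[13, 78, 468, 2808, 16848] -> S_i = 13*6^i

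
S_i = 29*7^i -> [29, 203, 1421, 9947, 69629]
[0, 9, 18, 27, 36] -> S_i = 0 + 9*i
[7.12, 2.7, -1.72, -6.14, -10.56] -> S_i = 7.12 + -4.42*i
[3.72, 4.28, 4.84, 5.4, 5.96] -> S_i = 3.72 + 0.56*i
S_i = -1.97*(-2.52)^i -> [-1.97, 4.96, -12.51, 31.53, -79.45]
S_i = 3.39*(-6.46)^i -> [3.39, -21.9, 141.47, -913.9, 5903.77]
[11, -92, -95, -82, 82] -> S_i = Random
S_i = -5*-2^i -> [-5, 10, -20, 40, -80]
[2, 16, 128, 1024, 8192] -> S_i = 2*8^i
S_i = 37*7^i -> [37, 259, 1813, 12691, 88837]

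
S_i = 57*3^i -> [57, 171, 513, 1539, 4617]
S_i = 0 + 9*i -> [0, 9, 18, 27, 36]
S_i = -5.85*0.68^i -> [-5.85, -3.98, -2.71, -1.84, -1.25]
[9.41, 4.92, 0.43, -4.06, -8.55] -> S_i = 9.41 + -4.49*i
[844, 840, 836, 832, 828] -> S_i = 844 + -4*i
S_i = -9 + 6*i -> [-9, -3, 3, 9, 15]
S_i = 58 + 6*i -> [58, 64, 70, 76, 82]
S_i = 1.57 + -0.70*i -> [1.57, 0.87, 0.17, -0.53, -1.23]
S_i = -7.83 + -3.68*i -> [-7.83, -11.51, -15.19, -18.87, -22.55]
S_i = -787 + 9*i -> [-787, -778, -769, -760, -751]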